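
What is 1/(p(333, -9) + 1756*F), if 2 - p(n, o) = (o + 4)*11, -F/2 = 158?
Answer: -1/554839 ≈ -1.8023e-6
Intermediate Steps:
F = -316 (F = -2*158 = -316)
p(n, o) = -42 - 11*o (p(n, o) = 2 - (o + 4)*11 = 2 - (4 + o)*11 = 2 - (44 + 11*o) = 2 + (-44 - 11*o) = -42 - 11*o)
1/(p(333, -9) + 1756*F) = 1/((-42 - 11*(-9)) + 1756*(-316)) = 1/((-42 + 99) - 554896) = 1/(57 - 554896) = 1/(-554839) = -1/554839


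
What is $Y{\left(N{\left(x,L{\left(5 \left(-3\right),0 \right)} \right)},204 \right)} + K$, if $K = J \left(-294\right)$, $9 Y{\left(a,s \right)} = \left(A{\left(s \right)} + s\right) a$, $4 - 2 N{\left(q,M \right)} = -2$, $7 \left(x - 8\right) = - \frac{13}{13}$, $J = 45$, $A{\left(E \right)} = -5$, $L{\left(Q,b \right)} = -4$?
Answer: $- \frac{39491}{3} \approx -13164.0$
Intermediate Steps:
$x = \frac{55}{7}$ ($x = 8 + \frac{\left(-13\right) \frac{1}{13}}{7} = 8 + \frac{1}{7} \left(-1\right) = 8 - \frac{1}{7} = \frac{55}{7} \approx 7.8571$)
$N{\left(q,M \right)} = 3$ ($N{\left(q,M \right)} = 2 - -1 = 2 + 1 = 3$)
$Y{\left(a,s \right)} = \frac{a \left(-5 + s\right)}{9}$ ($Y{\left(a,s \right)} = \frac{\left(-5 + s\right) a}{9} = \frac{a \left(-5 + s\right)}{9}$)
$K = -13230$ ($K = 45 \left(-294\right) = -13230$)
$Y{\left(N{\left(x,L{\left(5 \left(-3\right),0 \right)} \right)},204 \right)} + K = \frac{1}{9} \cdot 3 \left(-5 + 204\right) - 13230 = \frac{1}{9} \cdot 3 \cdot 199 - 13230 = \frac{199}{3} - 13230 = - \frac{39491}{3}$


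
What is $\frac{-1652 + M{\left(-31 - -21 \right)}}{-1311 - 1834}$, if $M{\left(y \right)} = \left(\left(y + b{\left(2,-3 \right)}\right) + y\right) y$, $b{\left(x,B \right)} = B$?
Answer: $\frac{1422}{3145} \approx 0.45215$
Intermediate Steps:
$M{\left(y \right)} = y \left(-3 + 2 y\right)$ ($M{\left(y \right)} = \left(\left(y - 3\right) + y\right) y = \left(\left(-3 + y\right) + y\right) y = \left(-3 + 2 y\right) y = y \left(-3 + 2 y\right)$)
$\frac{-1652 + M{\left(-31 - -21 \right)}}{-1311 - 1834} = \frac{-1652 + \left(-31 - -21\right) \left(-3 + 2 \left(-31 - -21\right)\right)}{-1311 - 1834} = \frac{-1652 + \left(-31 + 21\right) \left(-3 + 2 \left(-31 + 21\right)\right)}{-3145} = \left(-1652 - 10 \left(-3 + 2 \left(-10\right)\right)\right) \left(- \frac{1}{3145}\right) = \left(-1652 - 10 \left(-3 - 20\right)\right) \left(- \frac{1}{3145}\right) = \left(-1652 - -230\right) \left(- \frac{1}{3145}\right) = \left(-1652 + 230\right) \left(- \frac{1}{3145}\right) = \left(-1422\right) \left(- \frac{1}{3145}\right) = \frac{1422}{3145}$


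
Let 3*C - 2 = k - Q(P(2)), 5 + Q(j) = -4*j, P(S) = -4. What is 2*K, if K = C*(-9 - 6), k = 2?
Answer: 70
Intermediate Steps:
Q(j) = -5 - 4*j
C = -7/3 (C = 2/3 + (2 - (-5 - 4*(-4)))/3 = 2/3 + (2 - (-5 + 16))/3 = 2/3 + (2 - 1*11)/3 = 2/3 + (2 - 11)/3 = 2/3 + (1/3)*(-9) = 2/3 - 3 = -7/3 ≈ -2.3333)
K = 35 (K = -7*(-9 - 6)/3 = -7/3*(-15) = 35)
2*K = 2*35 = 70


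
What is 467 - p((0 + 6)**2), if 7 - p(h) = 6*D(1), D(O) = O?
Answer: 466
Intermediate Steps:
p(h) = 1 (p(h) = 7 - 6 = 1)
467 - p((0 + 6)**2) = 467 - 1*1 = 467 - 1 = 466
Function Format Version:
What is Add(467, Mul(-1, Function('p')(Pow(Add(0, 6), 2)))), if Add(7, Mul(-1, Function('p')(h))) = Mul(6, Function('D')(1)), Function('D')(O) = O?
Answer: 466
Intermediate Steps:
Function('p')(h) = 1 (Function('p')(h) = Add(7, Mul(-1, Mul(6, 1))) = Add(7, Mul(-1, 6)) = Add(7, -6) = 1)
Add(467, Mul(-1, Function('p')(Pow(Add(0, 6), 2)))) = Add(467, Mul(-1, 1)) = Add(467, -1) = 466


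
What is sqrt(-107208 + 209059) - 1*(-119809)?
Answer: 119809 + sqrt(101851) ≈ 1.2013e+5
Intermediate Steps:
sqrt(-107208 + 209059) - 1*(-119809) = sqrt(101851) + 119809 = 119809 + sqrt(101851)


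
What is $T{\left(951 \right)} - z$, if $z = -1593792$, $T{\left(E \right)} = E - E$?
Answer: $1593792$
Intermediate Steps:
$T{\left(E \right)} = 0$
$T{\left(951 \right)} - z = 0 - -1593792 = 0 + 1593792 = 1593792$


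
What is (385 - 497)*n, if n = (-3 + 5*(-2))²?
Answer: -18928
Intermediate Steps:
n = 169 (n = (-3 - 10)² = (-13)² = 169)
(385 - 497)*n = (385 - 497)*169 = -112*169 = -18928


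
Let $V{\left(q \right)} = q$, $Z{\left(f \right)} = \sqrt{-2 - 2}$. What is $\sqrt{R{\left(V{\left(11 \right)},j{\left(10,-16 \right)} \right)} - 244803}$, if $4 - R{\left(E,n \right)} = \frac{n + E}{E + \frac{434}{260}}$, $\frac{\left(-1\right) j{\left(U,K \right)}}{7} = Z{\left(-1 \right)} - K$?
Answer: $\frac{\sqrt{-73780260609 + 333060 i}}{549} \approx 0.0011167 + 494.76 i$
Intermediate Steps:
$Z{\left(f \right)} = 2 i$ ($Z{\left(f \right)} = \sqrt{-4} = 2 i$)
$j{\left(U,K \right)} = - 14 i + 7 K$ ($j{\left(U,K \right)} = - 7 \left(2 i - K\right) = - 7 \left(- K + 2 i\right) = - 14 i + 7 K$)
$R{\left(E,n \right)} = 4 - \frac{E + n}{\frac{217}{130} + E}$ ($R{\left(E,n \right)} = 4 - \frac{n + E}{E + \frac{434}{260}} = 4 - \frac{E + n}{E + 434 \cdot \frac{1}{260}} = 4 - \frac{E + n}{E + \frac{217}{130}} = 4 - \frac{E + n}{\frac{217}{130} + E}$)
$\sqrt{R{\left(V{\left(11 \right)},j{\left(10,-16 \right)} \right)} - 244803} = \sqrt{\frac{2 \left(434 - 65 \left(- 14 i + 7 \left(-16\right)\right) + 195 \cdot 11\right)}{217 + 130 \cdot 11} - 244803} = \sqrt{\frac{2 \left(434 - 65 \left(- 14 i - 112\right) + 2145\right)}{217 + 1430} - 244803} = \sqrt{\frac{2 \left(434 - 65 \left(-112 - 14 i\right) + 2145\right)}{1647} - 244803} = \sqrt{2 \cdot \frac{1}{1647} \left(434 + \left(7280 + 910 i\right) + 2145\right) - 244803} = \sqrt{2 \cdot \frac{1}{1647} \left(9859 + 910 i\right) - 244803} = \sqrt{\left(\frac{19718}{1647} + \frac{1820 i}{1647}\right) - 244803} = \sqrt{- \frac{403170823}{1647} + \frac{1820 i}{1647}}$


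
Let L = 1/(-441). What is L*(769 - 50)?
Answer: -719/441 ≈ -1.6304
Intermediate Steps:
L = -1/441 ≈ -0.0022676
L*(769 - 50) = -(769 - 50)/441 = -1/441*719 = -719/441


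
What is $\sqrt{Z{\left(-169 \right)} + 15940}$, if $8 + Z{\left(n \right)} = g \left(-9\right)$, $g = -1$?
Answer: $\sqrt{15941} \approx 126.26$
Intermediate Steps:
$Z{\left(n \right)} = 1$ ($Z{\left(n \right)} = -8 - -9 = -8 + 9 = 1$)
$\sqrt{Z{\left(-169 \right)} + 15940} = \sqrt{1 + 15940} = \sqrt{15941}$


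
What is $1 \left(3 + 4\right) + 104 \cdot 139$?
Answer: $14463$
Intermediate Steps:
$1 \left(3 + 4\right) + 104 \cdot 139 = 1 \cdot 7 + 14456 = 7 + 14456 = 14463$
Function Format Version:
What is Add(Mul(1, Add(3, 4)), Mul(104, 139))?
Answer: 14463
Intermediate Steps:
Add(Mul(1, Add(3, 4)), Mul(104, 139)) = Add(Mul(1, 7), 14456) = Add(7, 14456) = 14463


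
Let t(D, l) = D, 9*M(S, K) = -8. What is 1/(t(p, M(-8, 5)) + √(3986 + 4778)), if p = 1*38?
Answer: -19/3660 + √2191/3660 ≈ 0.0075978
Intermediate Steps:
M(S, K) = -8/9 (M(S, K) = (⅑)*(-8) = -8/9)
p = 38
1/(t(p, M(-8, 5)) + √(3986 + 4778)) = 1/(38 + √(3986 + 4778)) = 1/(38 + √8764) = 1/(38 + 2*√2191)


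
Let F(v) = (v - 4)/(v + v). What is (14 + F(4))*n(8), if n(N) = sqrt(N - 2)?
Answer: 14*sqrt(6) ≈ 34.293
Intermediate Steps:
n(N) = sqrt(-2 + N)
F(v) = (-4 + v)/(2*v) (F(v) = (-4 + v)/((2*v)) = (-4 + v)*(1/(2*v)) = (-4 + v)/(2*v))
(14 + F(4))*n(8) = (14 + (1/2)*(-4 + 4)/4)*sqrt(-2 + 8) = (14 + (1/2)*(1/4)*0)*sqrt(6) = (14 + 0)*sqrt(6) = 14*sqrt(6)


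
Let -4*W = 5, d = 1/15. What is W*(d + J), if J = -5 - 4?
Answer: 67/6 ≈ 11.167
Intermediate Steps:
d = 1/15 ≈ 0.066667
W = -5/4 (W = -1/4*5 = -5/4 ≈ -1.2500)
J = -9
W*(d + J) = -5*(1/15 - 9)/4 = -5/4*(-134/15) = 67/6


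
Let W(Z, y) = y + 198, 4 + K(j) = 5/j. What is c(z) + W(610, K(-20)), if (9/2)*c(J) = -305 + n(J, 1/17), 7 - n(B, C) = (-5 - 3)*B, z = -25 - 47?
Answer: -17/36 ≈ -0.47222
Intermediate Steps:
z = -72
K(j) = -4 + 5/j
n(B, C) = 7 + 8*B (n(B, C) = 7 - (-5 - 3)*B = 7 - (-8)*B = 7 + 8*B)
W(Z, y) = 198 + y
c(J) = -596/9 + 16*J/9 (c(J) = 2*(-305 + (7 + 8*J))/9 = 2*(-298 + 8*J)/9 = -596/9 + 16*J/9)
c(z) + W(610, K(-20)) = (-596/9 + (16/9)*(-72)) + (198 + (-4 + 5/(-20))) = (-596/9 - 128) + (198 + (-4 + 5*(-1/20))) = -1748/9 + (198 + (-4 - ¼)) = -1748/9 + (198 - 17/4) = -1748/9 + 775/4 = -17/36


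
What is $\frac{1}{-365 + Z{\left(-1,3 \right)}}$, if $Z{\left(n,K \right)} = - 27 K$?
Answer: $- \frac{1}{446} \approx -0.0022422$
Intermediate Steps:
$\frac{1}{-365 + Z{\left(-1,3 \right)}} = \frac{1}{-365 - 81} = \frac{1}{-446} = - \frac{1}{446}$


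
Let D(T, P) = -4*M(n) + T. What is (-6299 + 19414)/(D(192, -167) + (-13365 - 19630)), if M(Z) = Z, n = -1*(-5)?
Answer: -13115/32823 ≈ -0.39957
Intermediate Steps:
n = 5
D(T, P) = -20 + T (D(T, P) = -4*5 + T = -20 + T)
(-6299 + 19414)/(D(192, -167) + (-13365 - 19630)) = (-6299 + 19414)/((-20 + 192) + (-13365 - 19630)) = 13115/(172 - 32995) = 13115/(-32823) = 13115*(-1/32823) = -13115/32823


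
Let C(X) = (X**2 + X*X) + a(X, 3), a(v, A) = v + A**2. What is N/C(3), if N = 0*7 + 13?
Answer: 13/30 ≈ 0.43333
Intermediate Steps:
C(X) = 9 + X + 2*X**2 (C(X) = (X**2 + X*X) + (X + 3**2) = (X**2 + X**2) + (X + 9) = 2*X**2 + (9 + X) = 9 + X + 2*X**2)
N = 13 (N = 0 + 13 = 13)
N/C(3) = 13/(9 + 3 + 2*3**2) = 13/(9 + 3 + 2*9) = 13/(9 + 3 + 18) = 13/30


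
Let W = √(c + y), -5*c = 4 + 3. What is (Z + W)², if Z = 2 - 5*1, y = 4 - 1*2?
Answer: (15 - √15)²/25 ≈ 4.9524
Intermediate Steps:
c = -7/5 (c = -(4 + 3)/5 = -⅕*7 = -7/5 ≈ -1.4000)
y = 2 (y = 4 - 2 = 2)
W = √15/5 (W = √(-7/5 + 2) = √(⅗) = √15/5 ≈ 0.77460)
Z = -3 (Z = 2 - 5 = -3)
(Z + W)² = (-3 + √15/5)²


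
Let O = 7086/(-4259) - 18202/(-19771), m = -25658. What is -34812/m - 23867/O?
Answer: 25783701264546055/802774521052 ≈ 32118.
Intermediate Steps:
O = -62574988/84204689 (O = 7086*(-1/4259) - 18202*(-1/19771) = -7086/4259 + 18202/19771 = -62574988/84204689 ≈ -0.74313)
-34812/m - 23867/O = -34812/(-25658) - 23867/(-62574988/84204689) = -34812*(-1/25658) - 23867*(-84204689/62574988) = 17406/12829 + 2009713312363/62574988 = 25783701264546055/802774521052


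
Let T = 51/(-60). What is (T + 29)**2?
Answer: 316969/400 ≈ 792.42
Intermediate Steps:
T = -17/20 (T = 51*(-1/60) = -17/20 ≈ -0.85000)
(T + 29)**2 = (-17/20 + 29)**2 = (563/20)**2 = 316969/400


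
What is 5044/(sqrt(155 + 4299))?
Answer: 2522*sqrt(4454)/2227 ≈ 75.579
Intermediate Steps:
5044/(sqrt(155 + 4299)) = 5044/(sqrt(4454)) = 5044*(sqrt(4454)/4454) = 2522*sqrt(4454)/2227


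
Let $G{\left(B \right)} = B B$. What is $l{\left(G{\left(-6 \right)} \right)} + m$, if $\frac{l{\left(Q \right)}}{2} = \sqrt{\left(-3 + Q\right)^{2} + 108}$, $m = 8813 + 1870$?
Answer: $10683 + 6 \sqrt{133} \approx 10752.0$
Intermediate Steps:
$G{\left(B \right)} = B^{2}$
$m = 10683$
$l{\left(Q \right)} = 2 \sqrt{108 + \left(-3 + Q\right)^{2}}$ ($l{\left(Q \right)} = 2 \sqrt{\left(-3 + Q\right)^{2} + 108} = 2 \sqrt{108 + \left(-3 + Q\right)^{2}}$)
$l{\left(G{\left(-6 \right)} \right)} + m = 2 \sqrt{108 + \left(-3 + \left(-6\right)^{2}\right)^{2}} + 10683 = 2 \sqrt{108 + \left(-3 + 36\right)^{2}} + 10683 = 2 \sqrt{108 + 33^{2}} + 10683 = 2 \sqrt{108 + 1089} + 10683 = 2 \sqrt{1197} + 10683 = 2 \cdot 3 \sqrt{133} + 10683 = 6 \sqrt{133} + 10683 = 10683 + 6 \sqrt{133}$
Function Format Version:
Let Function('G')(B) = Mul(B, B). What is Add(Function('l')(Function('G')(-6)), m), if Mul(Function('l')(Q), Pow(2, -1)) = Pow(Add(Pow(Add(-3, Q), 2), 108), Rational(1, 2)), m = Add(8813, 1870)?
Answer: Add(10683, Mul(6, Pow(133, Rational(1, 2)))) ≈ 10752.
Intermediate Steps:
Function('G')(B) = Pow(B, 2)
m = 10683
Function('l')(Q) = Mul(2, Pow(Add(108, Pow(Add(-3, Q), 2)), Rational(1, 2))) (Function('l')(Q) = Mul(2, Pow(Add(Pow(Add(-3, Q), 2), 108), Rational(1, 2))) = Mul(2, Pow(Add(108, Pow(Add(-3, Q), 2)), Rational(1, 2))))
Add(Function('l')(Function('G')(-6)), m) = Add(Mul(2, Pow(Add(108, Pow(Add(-3, Pow(-6, 2)), 2)), Rational(1, 2))), 10683) = Add(Mul(2, Pow(Add(108, Pow(Add(-3, 36), 2)), Rational(1, 2))), 10683) = Add(Mul(2, Pow(Add(108, Pow(33, 2)), Rational(1, 2))), 10683) = Add(Mul(2, Pow(Add(108, 1089), Rational(1, 2))), 10683) = Add(Mul(2, Pow(1197, Rational(1, 2))), 10683) = Add(Mul(2, Mul(3, Pow(133, Rational(1, 2)))), 10683) = Add(Mul(6, Pow(133, Rational(1, 2))), 10683) = Add(10683, Mul(6, Pow(133, Rational(1, 2))))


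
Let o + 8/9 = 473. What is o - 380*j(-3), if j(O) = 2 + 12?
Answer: -43631/9 ≈ -4847.9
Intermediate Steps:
j(O) = 14
o = 4249/9 (o = -8/9 + 473 = 4249/9 ≈ 472.11)
o - 380*j(-3) = 4249/9 - 380*14 = 4249/9 - 5320 = -43631/9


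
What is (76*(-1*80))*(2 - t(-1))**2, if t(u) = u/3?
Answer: -297920/9 ≈ -33102.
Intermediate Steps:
t(u) = u/3 (t(u) = u*(1/3) = u/3)
(76*(-1*80))*(2 - t(-1))**2 = (76*(-1*80))*(2 - (-1)/3)**2 = (76*(-80))*(2 - 1*(-1/3))**2 = -6080*(2 + 1/3)**2 = -6080*(7/3)**2 = -6080*49/9 = -297920/9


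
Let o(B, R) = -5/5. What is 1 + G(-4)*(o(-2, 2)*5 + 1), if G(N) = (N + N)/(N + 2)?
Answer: -15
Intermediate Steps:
o(B, R) = -1 (o(B, R) = -5*⅕ = -1)
G(N) = 2*N/(2 + N) (G(N) = (2*N)/(2 + N) = 2*N/(2 + N))
1 + G(-4)*(o(-2, 2)*5 + 1) = 1 + (2*(-4)/(2 - 4))*(-1*5 + 1) = 1 + (2*(-4)/(-2))*(-5 + 1) = 1 + (2*(-4)*(-½))*(-4) = 1 + 4*(-4) = 1 - 16 = -15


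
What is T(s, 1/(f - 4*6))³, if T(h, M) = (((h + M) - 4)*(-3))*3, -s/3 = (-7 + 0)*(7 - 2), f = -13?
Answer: -38014399194624/50653 ≈ -7.5049e+8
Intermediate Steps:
s = 105 (s = -3*(-7 + 0)*(7 - 2) = -(-21)*5 = -3*(-35) = 105)
T(h, M) = 36 - 9*M - 9*h (T(h, M) = (((M + h) - 4)*(-3))*3 = ((-4 + M + h)*(-3))*3 = (12 - 3*M - 3*h)*3 = 36 - 9*M - 9*h)
T(s, 1/(f - 4*6))³ = (36 - 9/(-13 - 4*6) - 9*105)³ = (36 - 9/(-13 - 24) - 945)³ = (36 - 9/(-37) - 945)³ = (36 - 9*(-1/37) - 945)³ = (36 + 9/37 - 945)³ = (-33624/37)³ = -38014399194624/50653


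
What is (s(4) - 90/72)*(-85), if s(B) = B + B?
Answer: -2295/4 ≈ -573.75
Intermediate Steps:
s(B) = 2*B
(s(4) - 90/72)*(-85) = (2*4 - 90/72)*(-85) = (8 - 90*1/72)*(-85) = (8 - 5/4)*(-85) = (27/4)*(-85) = -2295/4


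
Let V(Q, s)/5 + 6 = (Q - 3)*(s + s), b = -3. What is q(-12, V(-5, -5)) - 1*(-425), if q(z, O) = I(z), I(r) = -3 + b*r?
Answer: 458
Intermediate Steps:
V(Q, s) = -30 + 10*s*(-3 + Q) (V(Q, s) = -30 + 5*((Q - 3)*(s + s)) = -30 + 5*((-3 + Q)*(2*s)) = -30 + 5*(2*s*(-3 + Q)) = -30 + 10*s*(-3 + Q))
I(r) = -3 - 3*r
q(z, O) = -3 - 3*z
q(-12, V(-5, -5)) - 1*(-425) = (-3 - 3*(-12)) - 1*(-425) = (-3 + 36) + 425 = 33 + 425 = 458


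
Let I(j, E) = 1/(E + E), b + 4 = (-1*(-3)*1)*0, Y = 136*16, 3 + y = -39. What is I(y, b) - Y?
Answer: -17409/8 ≈ -2176.1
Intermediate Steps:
y = -42 (y = -3 - 39 = -42)
Y = 2176
b = -4 (b = -4 + (-1*(-3)*1)*0 = -4 + (3*1)*0 = -4 + 3*0 = -4 + 0 = -4)
I(j, E) = 1/(2*E)
I(y, b) - Y = (½)/(-4) - 1*2176 = (½)*(-¼) - 2176 = -⅛ - 2176 = -17409/8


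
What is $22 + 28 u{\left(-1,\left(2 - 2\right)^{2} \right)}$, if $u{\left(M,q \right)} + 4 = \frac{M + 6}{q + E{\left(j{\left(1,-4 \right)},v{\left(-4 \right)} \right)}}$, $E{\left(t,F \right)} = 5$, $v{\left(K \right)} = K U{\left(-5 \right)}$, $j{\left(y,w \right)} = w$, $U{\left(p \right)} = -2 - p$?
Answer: $-62$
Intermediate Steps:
$v{\left(K \right)} = 3 K$ ($v{\left(K \right)} = K \left(-2 - -5\right) = K \left(-2 + 5\right) = K 3 = 3 K$)
$u{\left(M,q \right)} = -4 + \frac{6 + M}{5 + q}$ ($u{\left(M,q \right)} = -4 + \frac{M + 6}{q + 5} = -4 + \frac{6 + M}{5 + q}$)
$22 + 28 u{\left(-1,\left(2 - 2\right)^{2} \right)} = 22 + 28 \frac{-14 - 1 - 4 \left(2 - 2\right)^{2}}{5 + \left(2 - 2\right)^{2}} = 22 + 28 \frac{-14 - 1 - 4 \cdot 0^{2}}{5 + 0^{2}} = 22 + 28 \frac{-14 - 1 - 0}{5 + 0} = 22 + 28 \frac{-14 - 1 + 0}{5} = 22 + 28 \cdot \frac{1}{5} \left(-15\right) = 22 + 28 \left(-3\right) = 22 - 84 = -62$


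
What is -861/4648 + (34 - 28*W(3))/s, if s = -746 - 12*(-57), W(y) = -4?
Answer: -52285/20584 ≈ -2.5401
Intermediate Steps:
s = -62 (s = -746 - 1*(-684) = -746 + 684 = -62)
-861/4648 + (34 - 28*W(3))/s = -861/4648 + (34 - 28*(-4))/(-62) = -861*1/4648 + (34 + 112)*(-1/62) = -123/664 + 146*(-1/62) = -123/664 - 73/31 = -52285/20584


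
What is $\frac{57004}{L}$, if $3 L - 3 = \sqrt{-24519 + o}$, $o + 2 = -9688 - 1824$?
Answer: $\frac{85506}{6007} - \frac{28502 i \sqrt{36033}}{6007} \approx 14.234 - 900.67 i$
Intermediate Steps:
$o = -11514$ ($o = -2 - 11512 = -11514$)
$L = 1 + \frac{i \sqrt{36033}}{3}$ ($L = 1 + \frac{\sqrt{-24519 - 11514}}{3} = 1 + \frac{\sqrt{-36033}}{3} = 1 + \frac{i \sqrt{36033}}{3} \approx 1.0 + 63.275 i$)
$\frac{57004}{L} = \frac{57004}{1 + \frac{i \sqrt{36033}}{3}}$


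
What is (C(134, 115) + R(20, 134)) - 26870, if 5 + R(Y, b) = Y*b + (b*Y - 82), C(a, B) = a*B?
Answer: -6187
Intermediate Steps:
C(a, B) = B*a
R(Y, b) = -87 + 2*Y*b (R(Y, b) = -5 + (Y*b + (b*Y - 82)) = -5 + (Y*b + (Y*b - 82)) = -5 + (Y*b + (-82 + Y*b)) = -5 + (-82 + 2*Y*b) = -87 + 2*Y*b)
(C(134, 115) + R(20, 134)) - 26870 = (115*134 + (-87 + 2*20*134)) - 26870 = (15410 + (-87 + 5360)) - 26870 = (15410 + 5273) - 26870 = 20683 - 26870 = -6187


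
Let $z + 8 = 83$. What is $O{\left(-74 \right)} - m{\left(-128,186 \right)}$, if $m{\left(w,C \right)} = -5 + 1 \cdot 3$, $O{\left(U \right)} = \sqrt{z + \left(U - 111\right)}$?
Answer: $2 + i \sqrt{110} \approx 2.0 + 10.488 i$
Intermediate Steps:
$z = 75$ ($z = -8 + 83 = 75$)
$O{\left(U \right)} = \sqrt{-36 + U}$ ($O{\left(U \right)} = \sqrt{75 + \left(U - 111\right)} = \sqrt{75 + \left(-111 + U\right)} = \sqrt{-36 + U}$)
$m{\left(w,C \right)} = -2$ ($m{\left(w,C \right)} = -5 + 3 = -2$)
$O{\left(-74 \right)} - m{\left(-128,186 \right)} = \sqrt{-36 - 74} - -2 = \sqrt{-110} + 2 = i \sqrt{110} + 2 = 2 + i \sqrt{110}$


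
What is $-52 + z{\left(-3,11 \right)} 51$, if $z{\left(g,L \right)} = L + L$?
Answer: $1070$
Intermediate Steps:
$z{\left(g,L \right)} = 2 L$
$-52 + z{\left(-3,11 \right)} 51 = -52 + 2 \cdot 11 \cdot 51 = -52 + 22 \cdot 51 = -52 + 1122 = 1070$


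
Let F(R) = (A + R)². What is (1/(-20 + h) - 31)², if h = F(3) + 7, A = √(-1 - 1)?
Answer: (-34223*I + 69564*√2)/(36*(-I + 2*√2)) ≈ 964.44 + 4.8799*I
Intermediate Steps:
A = I*√2 (A = √(-2) = I*√2 ≈ 1.4142*I)
F(R) = (R + I*√2)² (F(R) = (I*√2 + R)² = (R + I*√2)²)
h = 7 + (3 + I*√2)² (h = (3 + I*√2)² + 7 = 7 + (3 + I*√2)² ≈ 14.0 + 8.4853*I)
(1/(-20 + h) - 31)² = (1/(-20 + (14 + 6*I*√2)) - 31)² = (1/(-6 + 6*I*√2) - 31)² = (-31 + 1/(-6 + 6*I*√2))²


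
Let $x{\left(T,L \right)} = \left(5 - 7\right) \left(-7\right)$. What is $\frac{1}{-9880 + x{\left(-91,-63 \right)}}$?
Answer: $- \frac{1}{9866} \approx -0.00010136$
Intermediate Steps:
$x{\left(T,L \right)} = 14$ ($x{\left(T,L \right)} = \left(-2\right) \left(-7\right) = 14$)
$\frac{1}{-9880 + x{\left(-91,-63 \right)}} = \frac{1}{-9880 + 14} = \frac{1}{-9866} = - \frac{1}{9866}$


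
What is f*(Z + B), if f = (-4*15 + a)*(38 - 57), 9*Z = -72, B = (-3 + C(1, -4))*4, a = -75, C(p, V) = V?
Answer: -92340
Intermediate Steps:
B = -28 (B = (-3 - 4)*4 = -7*4 = -28)
Z = -8 (Z = (⅑)*(-72) = -8)
f = 2565 (f = (-4*15 - 75)*(38 - 57) = (-60 - 75)*(-19) = -135*(-19) = 2565)
f*(Z + B) = 2565*(-8 - 28) = 2565*(-36) = -92340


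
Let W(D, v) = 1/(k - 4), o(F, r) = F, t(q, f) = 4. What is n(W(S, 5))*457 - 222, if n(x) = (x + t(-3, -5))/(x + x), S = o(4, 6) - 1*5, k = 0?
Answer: -7299/2 ≈ -3649.5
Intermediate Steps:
S = -1 (S = 4 - 1*5 = 4 - 5 = -1)
W(D, v) = -¼ (W(D, v) = 1/(0 - 4) = 1/(-4) = -¼)
n(x) = (4 + x)/(2*x) (n(x) = (x + 4)/(x + x) = (4 + x)/((2*x)) = (4 + x)*(1/(2*x)) = (4 + x)/(2*x))
n(W(S, 5))*457 - 222 = ((4 - ¼)/(2*(-¼)))*457 - 222 = ((½)*(-4)*(15/4))*457 - 222 = -15/2*457 - 222 = -6855/2 - 222 = -7299/2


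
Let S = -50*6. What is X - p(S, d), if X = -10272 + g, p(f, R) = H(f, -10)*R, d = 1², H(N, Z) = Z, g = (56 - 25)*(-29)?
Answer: -11161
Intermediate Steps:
g = -899 (g = 31*(-29) = -899)
d = 1
S = -300
p(f, R) = -10*R
X = -11171 (X = -10272 - 899 = -11171)
X - p(S, d) = -11171 - (-10) = -11171 - 1*(-10) = -11171 + 10 = -11161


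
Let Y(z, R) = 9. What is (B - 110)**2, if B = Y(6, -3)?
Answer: 10201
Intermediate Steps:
B = 9
(B - 110)**2 = (9 - 110)**2 = (-101)**2 = 10201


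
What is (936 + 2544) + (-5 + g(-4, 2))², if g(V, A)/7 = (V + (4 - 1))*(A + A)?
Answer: 4569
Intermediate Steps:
g(V, A) = 14*A*(3 + V) (g(V, A) = 7*((V + (4 - 1))*(A + A)) = 7*((V + 3)*(2*A)) = 7*((3 + V)*(2*A)) = 7*(2*A*(3 + V)) = 14*A*(3 + V))
(936 + 2544) + (-5 + g(-4, 2))² = (936 + 2544) + (-5 + 14*2*(3 - 4))² = 3480 + (-5 + 14*2*(-1))² = 3480 + (-5 - 28)² = 3480 + (-33)² = 3480 + 1089 = 4569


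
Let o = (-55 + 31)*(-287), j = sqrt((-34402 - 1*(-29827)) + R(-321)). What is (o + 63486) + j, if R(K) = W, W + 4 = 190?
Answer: 70374 + I*sqrt(4389) ≈ 70374.0 + 66.25*I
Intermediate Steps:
W = 186 (W = -4 + 190 = 186)
R(K) = 186
j = I*sqrt(4389) (j = sqrt((-34402 - 1*(-29827)) + 186) = sqrt((-34402 + 29827) + 186) = sqrt(-4575 + 186) = sqrt(-4389) = I*sqrt(4389) ≈ 66.25*I)
o = 6888 (o = -24*(-287) = 6888)
(o + 63486) + j = (6888 + 63486) + I*sqrt(4389) = 70374 + I*sqrt(4389)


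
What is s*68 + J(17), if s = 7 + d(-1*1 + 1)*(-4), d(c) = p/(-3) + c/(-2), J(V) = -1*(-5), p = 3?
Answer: 753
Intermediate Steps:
J(V) = 5
d(c) = -1 - c/2 (d(c) = 3/(-3) + c/(-2) = 3*(-⅓) + c*(-½) = -1 - c/2)
s = 11 (s = 7 + (-1 - (-1*1 + 1)/2)*(-4) = 7 + (-1 - (-1 + 1)/2)*(-4) = 7 + (-1 - ½*0)*(-4) = 7 + (-1 + 0)*(-4) = 7 - 1*(-4) = 7 + 4 = 11)
s*68 + J(17) = 11*68 + 5 = 748 + 5 = 753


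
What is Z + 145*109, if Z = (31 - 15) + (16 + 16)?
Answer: 15853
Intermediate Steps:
Z = 48 (Z = 16 + 32 = 48)
Z + 145*109 = 48 + 145*109 = 48 + 15805 = 15853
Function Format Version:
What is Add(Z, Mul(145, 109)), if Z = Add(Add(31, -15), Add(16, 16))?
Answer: 15853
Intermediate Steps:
Z = 48 (Z = Add(16, 32) = 48)
Add(Z, Mul(145, 109)) = Add(48, Mul(145, 109)) = Add(48, 15805) = 15853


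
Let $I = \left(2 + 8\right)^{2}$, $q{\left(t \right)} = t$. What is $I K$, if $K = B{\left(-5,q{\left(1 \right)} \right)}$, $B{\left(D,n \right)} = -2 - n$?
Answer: $-300$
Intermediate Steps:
$I = 100$ ($I = 10^{2} = 100$)
$K = -3$ ($K = -2 - 1 = -3$)
$I K = 100 \left(-3\right) = -300$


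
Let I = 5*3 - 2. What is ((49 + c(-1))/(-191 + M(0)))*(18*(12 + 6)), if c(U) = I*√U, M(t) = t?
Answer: -15876/191 - 4212*I/191 ≈ -83.12 - 22.052*I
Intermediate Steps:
I = 13 (I = 15 - 2 = 13)
c(U) = 13*√U
((49 + c(-1))/(-191 + M(0)))*(18*(12 + 6)) = ((49 + 13*√(-1))/(-191 + 0))*(18*(12 + 6)) = ((49 + 13*I)/(-191))*(18*18) = ((49 + 13*I)*(-1/191))*324 = (-49/191 - 13*I/191)*324 = -15876/191 - 4212*I/191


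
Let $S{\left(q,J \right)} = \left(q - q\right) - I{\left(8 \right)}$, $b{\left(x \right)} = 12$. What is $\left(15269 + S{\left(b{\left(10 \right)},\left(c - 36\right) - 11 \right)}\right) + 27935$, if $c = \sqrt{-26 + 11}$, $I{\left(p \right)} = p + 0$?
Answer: $43196$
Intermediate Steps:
$I{\left(p \right)} = p$
$c = i \sqrt{15}$ ($c = \sqrt{-15} = i \sqrt{15} \approx 3.873 i$)
$S{\left(q,J \right)} = -8$ ($S{\left(q,J \right)} = \left(q - q\right) - 8 = 0 - 8 = -8$)
$\left(15269 + S{\left(b{\left(10 \right)},\left(c - 36\right) - 11 \right)}\right) + 27935 = \left(15269 - 8\right) + 27935 = 15261 + 27935 = 43196$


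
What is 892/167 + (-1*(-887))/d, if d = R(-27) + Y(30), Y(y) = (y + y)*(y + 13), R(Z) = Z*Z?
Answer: 3099757/552603 ≈ 5.6094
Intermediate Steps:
R(Z) = Z²
Y(y) = 2*y*(13 + y) (Y(y) = (2*y)*(13 + y) = 2*y*(13 + y))
d = 3309 (d = (-27)² + 2*30*(13 + 30) = 729 + 2*30*43 = 729 + 2580 = 3309)
892/167 + (-1*(-887))/d = 892/167 - 1*(-887)/3309 = 892*(1/167) + 887*(1/3309) = 892/167 + 887/3309 = 3099757/552603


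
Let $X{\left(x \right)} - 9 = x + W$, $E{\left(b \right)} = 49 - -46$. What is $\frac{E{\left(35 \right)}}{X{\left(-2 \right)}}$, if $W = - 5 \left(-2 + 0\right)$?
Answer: $\frac{95}{17} \approx 5.5882$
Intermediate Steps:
$W = 10$ ($W = \left(-5\right) \left(-2\right) = 10$)
$E{\left(b \right)} = 95$ ($E{\left(b \right)} = 49 + 46 = 95$)
$X{\left(x \right)} = 19 + x$ ($X{\left(x \right)} = 9 + \left(x + 10\right) = 9 + \left(10 + x\right) = 19 + x$)
$\frac{E{\left(35 \right)}}{X{\left(-2 \right)}} = \frac{95}{19 - 2} = \frac{95}{17}$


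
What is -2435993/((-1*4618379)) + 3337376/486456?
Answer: 2074783830539/280829771853 ≈ 7.3880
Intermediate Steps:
-2435993/((-1*4618379)) + 3337376/486456 = -2435993/(-4618379) + 3337376*(1/486456) = -2435993*(-1/4618379) + 417172/60807 = 2435993/4618379 + 417172/60807 = 2074783830539/280829771853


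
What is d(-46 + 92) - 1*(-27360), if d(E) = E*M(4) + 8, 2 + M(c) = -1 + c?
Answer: 27414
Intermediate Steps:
M(c) = -3 + c (M(c) = -2 + (-1 + c) = -3 + c)
d(E) = 8 + E (d(E) = E*(-3 + 4) + 8 = E*1 + 8 = E + 8 = 8 + E)
d(-46 + 92) - 1*(-27360) = (8 + (-46 + 92)) - 1*(-27360) = (8 + 46) + 27360 = 54 + 27360 = 27414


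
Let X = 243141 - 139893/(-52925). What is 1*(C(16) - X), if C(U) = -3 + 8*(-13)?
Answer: -12874040293/52925 ≈ -2.4325e+5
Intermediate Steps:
X = 12868377318/52925 (X = 243141 - 139893*(-1)/52925 = 243141 - 1*(-139893/52925) = 243141 + 139893/52925 = 12868377318/52925 ≈ 2.4314e+5)
C(U) = -107 (C(U) = -3 - 104 = -107)
1*(C(16) - X) = 1*(-107 - 1*12868377318/52925) = 1*(-107 - 12868377318/52925) = 1*(-12874040293/52925) = -12874040293/52925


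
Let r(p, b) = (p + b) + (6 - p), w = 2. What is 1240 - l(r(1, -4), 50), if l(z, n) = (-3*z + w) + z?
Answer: 1242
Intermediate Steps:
r(p, b) = 6 + b (r(p, b) = (b + p) + (6 - p) = 6 + b)
l(z, n) = 2 - 2*z (l(z, n) = (-3*z + 2) + z = (2 - 3*z) + z = 2 - 2*z)
1240 - l(r(1, -4), 50) = 1240 - (2 - 2*(6 - 4)) = 1240 - (2 - 2*2) = 1240 - (2 - 4) = 1240 - 1*(-2) = 1240 + 2 = 1242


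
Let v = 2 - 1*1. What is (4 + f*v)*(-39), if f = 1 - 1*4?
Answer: -39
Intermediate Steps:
f = -3 (f = 1 - 4 = -3)
v = 1 (v = 2 - 1 = 1)
(4 + f*v)*(-39) = (4 - 3*1)*(-39) = (4 - 3)*(-39) = 1*(-39) = -39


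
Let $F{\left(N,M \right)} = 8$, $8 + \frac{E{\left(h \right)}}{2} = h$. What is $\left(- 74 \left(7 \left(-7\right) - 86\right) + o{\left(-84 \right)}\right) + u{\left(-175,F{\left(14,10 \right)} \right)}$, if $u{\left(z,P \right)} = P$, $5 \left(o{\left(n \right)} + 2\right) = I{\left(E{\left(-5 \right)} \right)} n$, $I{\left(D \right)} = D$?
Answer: $\frac{52164}{5} \approx 10433.0$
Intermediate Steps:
$E{\left(h \right)} = -16 + 2 h$
$o{\left(n \right)} = -2 - \frac{26 n}{5}$ ($o{\left(n \right)} = -2 + \frac{\left(-16 + 2 \left(-5\right)\right) n}{5} = -2 + \frac{\left(-16 - 10\right) n}{5} = -2 + \frac{\left(-26\right) n}{5} = -2 - \frac{26 n}{5}$)
$\left(- 74 \left(7 \left(-7\right) - 86\right) + o{\left(-84 \right)}\right) + u{\left(-175,F{\left(14,10 \right)} \right)} = \left(- 74 \left(7 \left(-7\right) - 86\right) - - \frac{2174}{5}\right) + 8 = \left(- 74 \left(-49 - 86\right) + \left(-2 + \frac{2184}{5}\right)\right) + 8 = \left(\left(-74\right) \left(-135\right) + \frac{2174}{5}\right) + 8 = \left(9990 + \frac{2174}{5}\right) + 8 = \frac{52124}{5} + 8 = \frac{52164}{5}$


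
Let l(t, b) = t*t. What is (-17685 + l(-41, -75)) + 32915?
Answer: 16911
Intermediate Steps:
l(t, b) = t²
(-17685 + l(-41, -75)) + 32915 = (-17685 + (-41)²) + 32915 = (-17685 + 1681) + 32915 = -16004 + 32915 = 16911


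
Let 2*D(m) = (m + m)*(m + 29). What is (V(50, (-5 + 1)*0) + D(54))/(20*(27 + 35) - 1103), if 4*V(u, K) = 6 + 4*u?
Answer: 9067/274 ≈ 33.091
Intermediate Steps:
D(m) = m*(29 + m) (D(m) = ((m + m)*(m + 29))/2 = ((2*m)*(29 + m))/2 = (2*m*(29 + m))/2 = m*(29 + m))
V(u, K) = 3/2 + u (V(u, K) = (6 + 4*u)/4 = 3/2 + u)
(V(50, (-5 + 1)*0) + D(54))/(20*(27 + 35) - 1103) = ((3/2 + 50) + 54*(29 + 54))/(20*(27 + 35) - 1103) = (103/2 + 54*83)/(20*62 - 1103) = (103/2 + 4482)/(1240 - 1103) = (9067/2)/137 = (9067/2)*(1/137) = 9067/274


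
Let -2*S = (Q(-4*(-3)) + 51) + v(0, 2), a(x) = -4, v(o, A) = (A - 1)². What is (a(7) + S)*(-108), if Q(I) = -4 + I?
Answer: 3672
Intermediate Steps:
v(o, A) = (-1 + A)²
S = -30 (S = -(((-4 - 4*(-3)) + 51) + (-1 + 2)²)/2 = -(((-4 + 12) + 51) + 1²)/2 = -((8 + 51) + 1)/2 = -(59 + 1)/2 = -½*60 = -30)
(a(7) + S)*(-108) = (-4 - 30)*(-108) = -34*(-108) = 3672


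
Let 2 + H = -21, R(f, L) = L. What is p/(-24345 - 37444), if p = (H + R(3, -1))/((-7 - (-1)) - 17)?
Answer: -24/1421147 ≈ -1.6888e-5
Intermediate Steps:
H = -23 (H = -2 - 21 = -23)
p = 24/23 (p = (-23 - 1)/((-7 - (-1)) - 17) = -24/((-7 - 1*(-1)) - 17) = -24/((-7 + 1) - 17) = -24/(-6 - 17) = -24/(-23) = -24*(-1/23) = 24/23 ≈ 1.0435)
p/(-24345 - 37444) = 24/(23*(-24345 - 37444)) = (24/23)/(-61789) = (24/23)*(-1/61789) = -24/1421147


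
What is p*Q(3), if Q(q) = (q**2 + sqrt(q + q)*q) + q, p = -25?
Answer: -300 - 75*sqrt(6) ≈ -483.71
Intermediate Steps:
Q(q) = q + q**2 + sqrt(2)*q**(3/2) (Q(q) = (q**2 + sqrt(2*q)*q) + q = (q**2 + (sqrt(2)*sqrt(q))*q) + q = (q**2 + sqrt(2)*q**(3/2)) + q = q + q**2 + sqrt(2)*q**(3/2))
p*Q(3) = -25*(3 + 3**2 + sqrt(2)*3**(3/2)) = -25*(3 + 9 + sqrt(2)*(3*sqrt(3))) = -25*(3 + 9 + 3*sqrt(6)) = -25*(12 + 3*sqrt(6)) = -300 - 75*sqrt(6)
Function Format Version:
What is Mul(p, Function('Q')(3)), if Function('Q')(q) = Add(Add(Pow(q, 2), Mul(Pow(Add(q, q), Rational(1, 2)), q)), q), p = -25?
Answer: Add(-300, Mul(-75, Pow(6, Rational(1, 2)))) ≈ -483.71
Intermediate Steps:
Function('Q')(q) = Add(q, Pow(q, 2), Mul(Pow(2, Rational(1, 2)), Pow(q, Rational(3, 2)))) (Function('Q')(q) = Add(Add(Pow(q, 2), Mul(Pow(Mul(2, q), Rational(1, 2)), q)), q) = Add(Add(Pow(q, 2), Mul(Mul(Pow(2, Rational(1, 2)), Pow(q, Rational(1, 2))), q)), q) = Add(Add(Pow(q, 2), Mul(Pow(2, Rational(1, 2)), Pow(q, Rational(3, 2)))), q) = Add(q, Pow(q, 2), Mul(Pow(2, Rational(1, 2)), Pow(q, Rational(3, 2)))))
Mul(p, Function('Q')(3)) = Mul(-25, Add(3, Pow(3, 2), Mul(Pow(2, Rational(1, 2)), Pow(3, Rational(3, 2))))) = Mul(-25, Add(3, 9, Mul(Pow(2, Rational(1, 2)), Mul(3, Pow(3, Rational(1, 2)))))) = Mul(-25, Add(3, 9, Mul(3, Pow(6, Rational(1, 2))))) = Mul(-25, Add(12, Mul(3, Pow(6, Rational(1, 2))))) = Add(-300, Mul(-75, Pow(6, Rational(1, 2))))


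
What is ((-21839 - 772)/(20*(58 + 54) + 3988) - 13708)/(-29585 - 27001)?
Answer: 28465345/117472536 ≈ 0.24231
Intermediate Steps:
((-21839 - 772)/(20*(58 + 54) + 3988) - 13708)/(-29585 - 27001) = (-22611/(20*112 + 3988) - 13708)/(-56586) = (-22611/(2240 + 3988) - 13708)*(-1/56586) = (-22611/6228 - 13708)*(-1/56586) = (-22611*1/6228 - 13708)*(-1/56586) = (-7537/2076 - 13708)*(-1/56586) = -28465345/2076*(-1/56586) = 28465345/117472536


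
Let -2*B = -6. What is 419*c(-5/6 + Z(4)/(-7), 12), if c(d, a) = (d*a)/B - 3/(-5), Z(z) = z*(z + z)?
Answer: -924733/105 ≈ -8807.0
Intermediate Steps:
B = 3 (B = -1/2*(-6) = 3)
Z(z) = 2*z**2 (Z(z) = z*(2*z) = 2*z**2)
c(d, a) = 3/5 + a*d/3 (c(d, a) = (d*a)/3 - 3/(-5) = (a*d)*(1/3) - 3*(-1/5) = a*d/3 + 3/5 = 3/5 + a*d/3)
419*c(-5/6 + Z(4)/(-7), 12) = 419*(3/5 + (1/3)*12*(-5/6 + (2*4**2)/(-7))) = 419*(3/5 + (1/3)*12*(-5*1/6 + (2*16)*(-1/7))) = 419*(3/5 + (1/3)*12*(-5/6 + 32*(-1/7))) = 419*(3/5 + (1/3)*12*(-5/6 - 32/7)) = 419*(3/5 + (1/3)*12*(-227/42)) = 419*(3/5 - 454/21) = 419*(-2207/105) = -924733/105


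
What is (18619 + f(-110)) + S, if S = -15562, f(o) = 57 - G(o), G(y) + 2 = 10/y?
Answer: 34277/11 ≈ 3116.1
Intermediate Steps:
G(y) = -2 + 10/y
f(o) = 59 - 10/o (f(o) = 57 - (-2 + 10/o) = 57 + (2 - 10/o) = 59 - 10/o)
(18619 + f(-110)) + S = (18619 + (59 - 10/(-110))) - 15562 = (18619 + (59 - 10*(-1/110))) - 15562 = (18619 + (59 + 1/11)) - 15562 = (18619 + 650/11) - 15562 = 205459/11 - 15562 = 34277/11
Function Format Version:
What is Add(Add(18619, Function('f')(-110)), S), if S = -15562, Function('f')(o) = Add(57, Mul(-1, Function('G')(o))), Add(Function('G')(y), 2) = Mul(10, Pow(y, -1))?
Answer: Rational(34277, 11) ≈ 3116.1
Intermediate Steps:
Function('G')(y) = Add(-2, Mul(10, Pow(y, -1)))
Function('f')(o) = Add(59, Mul(-10, Pow(o, -1))) (Function('f')(o) = Add(57, Mul(-1, Add(-2, Mul(10, Pow(o, -1))))) = Add(57, Add(2, Mul(-10, Pow(o, -1)))) = Add(59, Mul(-10, Pow(o, -1))))
Add(Add(18619, Function('f')(-110)), S) = Add(Add(18619, Add(59, Mul(-10, Pow(-110, -1)))), -15562) = Add(Add(18619, Add(59, Mul(-10, Rational(-1, 110)))), -15562) = Add(Add(18619, Add(59, Rational(1, 11))), -15562) = Add(Add(18619, Rational(650, 11)), -15562) = Add(Rational(205459, 11), -15562) = Rational(34277, 11)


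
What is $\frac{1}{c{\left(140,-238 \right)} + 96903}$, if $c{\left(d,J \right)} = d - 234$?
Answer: $\frac{1}{96809} \approx 1.033 \cdot 10^{-5}$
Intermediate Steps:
$c{\left(d,J \right)} = -234 + d$
$\frac{1}{c{\left(140,-238 \right)} + 96903} = \frac{1}{\left(-234 + 140\right) + 96903} = \frac{1}{-94 + 96903} = \frac{1}{96809}$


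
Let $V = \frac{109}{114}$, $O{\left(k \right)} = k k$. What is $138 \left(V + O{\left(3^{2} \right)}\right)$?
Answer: $\frac{214889}{19} \approx 11310.0$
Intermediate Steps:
$O{\left(k \right)} = k^{2}$
$V = \frac{109}{114}$ ($V = 109 \cdot \frac{1}{114} = \frac{109}{114} \approx 0.95614$)
$138 \left(V + O{\left(3^{2} \right)}\right) = 138 \left(\frac{109}{114} + \left(3^{2}\right)^{2}\right) = 138 \left(\frac{109}{114} + 9^{2}\right) = 138 \left(\frac{109}{114} + 81\right) = 138 \cdot \frac{9343}{114} = \frac{214889}{19}$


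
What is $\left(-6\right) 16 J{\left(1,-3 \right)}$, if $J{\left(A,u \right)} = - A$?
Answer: $96$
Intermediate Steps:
$\left(-6\right) 16 J{\left(1,-3 \right)} = \left(-6\right) 16 \left(\left(-1\right) 1\right) = \left(-96\right) \left(-1\right) = 96$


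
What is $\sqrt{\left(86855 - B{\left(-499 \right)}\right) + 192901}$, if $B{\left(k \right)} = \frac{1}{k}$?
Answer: $\frac{\sqrt{69659524255}}{499} \approx 528.92$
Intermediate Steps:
$\sqrt{\left(86855 - B{\left(-499 \right)}\right) + 192901} = \sqrt{\left(86855 - \frac{1}{-499}\right) + 192901} = \sqrt{\left(86855 - - \frac{1}{499}\right) + 192901} = \sqrt{\left(86855 + \frac{1}{499}\right) + 192901} = \sqrt{\frac{43340646}{499} + 192901} = \sqrt{\frac{139598245}{499}} = \frac{\sqrt{69659524255}}{499}$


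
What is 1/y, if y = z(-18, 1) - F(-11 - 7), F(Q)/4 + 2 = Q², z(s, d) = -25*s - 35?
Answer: -1/873 ≈ -0.0011455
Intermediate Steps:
z(s, d) = -35 - 25*s
F(Q) = -8 + 4*Q²
y = -873 (y = (-35 - 25*(-18)) - (-8 + 4*(-11 - 7)²) = (-35 + 450) - (-8 + 4*(-18)²) = 415 - (-8 + 4*324) = 415 - (-8 + 1296) = 415 - 1*1288 = 415 - 1288 = -873)
1/y = 1/(-873) = -1/873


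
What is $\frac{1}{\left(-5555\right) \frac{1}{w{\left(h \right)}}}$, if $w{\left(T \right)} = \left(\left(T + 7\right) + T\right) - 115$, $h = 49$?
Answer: $\frac{2}{1111} \approx 0.0018002$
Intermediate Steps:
$w{\left(T \right)} = -108 + 2 T$ ($w{\left(T \right)} = \left(\left(7 + T\right) + T\right) - 115 = \left(7 + 2 T\right) - 115 = -108 + 2 T$)
$\frac{1}{\left(-5555\right) \frac{1}{w{\left(h \right)}}} = \frac{1}{\left(-5555\right) \frac{1}{-108 + 2 \cdot 49}} = \frac{1}{\left(-5555\right) \frac{1}{-108 + 98}} = \frac{1}{\left(-5555\right) \frac{1}{-10}} = \frac{1}{\left(-5555\right) \left(- \frac{1}{10}\right)} = \frac{1}{\frac{1111}{2}} = \frac{2}{1111}$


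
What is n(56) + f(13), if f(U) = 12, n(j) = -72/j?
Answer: 75/7 ≈ 10.714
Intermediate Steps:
n(56) + f(13) = -72/56 + 12 = -72*1/56 + 12 = -9/7 + 12 = 75/7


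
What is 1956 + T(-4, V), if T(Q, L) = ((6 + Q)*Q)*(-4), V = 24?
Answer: 1988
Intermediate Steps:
T(Q, L) = -4*Q*(6 + Q) (T(Q, L) = (Q*(6 + Q))*(-4) = -4*Q*(6 + Q))
1956 + T(-4, V) = 1956 - 4*(-4)*(6 - 4) = 1956 - 4*(-4)*2 = 1956 + 32 = 1988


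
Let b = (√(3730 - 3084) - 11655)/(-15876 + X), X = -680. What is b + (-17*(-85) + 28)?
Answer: 24398643/16556 - √646/16556 ≈ 1473.7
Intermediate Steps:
b = 11655/16556 - √646/16556 (b = (√(3730 - 3084) - 11655)/(-15876 - 680) = (√646 - 11655)/(-16556) = (-11655 + √646)*(-1/16556) = 11655/16556 - √646/16556 ≈ 0.70244)
b + (-17*(-85) + 28) = (11655/16556 - √646/16556) + (-17*(-85) + 28) = (11655/16556 - √646/16556) + (1445 + 28) = (11655/16556 - √646/16556) + 1473 = 24398643/16556 - √646/16556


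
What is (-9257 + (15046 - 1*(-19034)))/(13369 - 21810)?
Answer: -24823/8441 ≈ -2.9408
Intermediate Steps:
(-9257 + (15046 - 1*(-19034)))/(13369 - 21810) = (-9257 + (15046 + 19034))/(-8441) = (-9257 + 34080)*(-1/8441) = 24823*(-1/8441) = -24823/8441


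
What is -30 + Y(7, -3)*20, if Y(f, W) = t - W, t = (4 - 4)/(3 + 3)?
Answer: 30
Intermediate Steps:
t = 0 (t = 0/6 = 0*(⅙) = 0)
Y(f, W) = -W (Y(f, W) = 0 - W = -W)
-30 + Y(7, -3)*20 = -30 - 1*(-3)*20 = -30 + 3*20 = -30 + 60 = 30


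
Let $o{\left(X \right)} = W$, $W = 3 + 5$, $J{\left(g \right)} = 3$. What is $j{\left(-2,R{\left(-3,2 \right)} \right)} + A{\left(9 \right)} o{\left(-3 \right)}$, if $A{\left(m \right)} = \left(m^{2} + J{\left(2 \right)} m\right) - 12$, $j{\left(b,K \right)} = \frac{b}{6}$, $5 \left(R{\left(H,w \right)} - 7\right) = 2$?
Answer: $\frac{2303}{3} \approx 767.67$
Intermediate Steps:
$W = 8$
$R{\left(H,w \right)} = \frac{37}{5}$ ($R{\left(H,w \right)} = 7 + \frac{1}{5} \cdot 2 = 7 + \frac{2}{5} = \frac{37}{5}$)
$j{\left(b,K \right)} = \frac{b}{6}$ ($j{\left(b,K \right)} = b \frac{1}{6} = \frac{b}{6}$)
$o{\left(X \right)} = 8$
$A{\left(m \right)} = -12 + m^{2} + 3 m$ ($A{\left(m \right)} = \left(m^{2} + 3 m\right) - 12 = -12 + m^{2} + 3 m$)
$j{\left(-2,R{\left(-3,2 \right)} \right)} + A{\left(9 \right)} o{\left(-3 \right)} = \frac{1}{6} \left(-2\right) + \left(-12 + 9^{2} + 3 \cdot 9\right) 8 = - \frac{1}{3} + \left(-12 + 81 + 27\right) 8 = - \frac{1}{3} + 96 \cdot 8 = - \frac{1}{3} + 768 = \frac{2303}{3}$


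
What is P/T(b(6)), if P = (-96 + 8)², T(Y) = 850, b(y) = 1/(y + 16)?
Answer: 3872/425 ≈ 9.1106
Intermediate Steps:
b(y) = 1/(16 + y)
P = 7744 (P = (-88)² = 7744)
P/T(b(6)) = 7744/850 = 7744*(1/850) = 3872/425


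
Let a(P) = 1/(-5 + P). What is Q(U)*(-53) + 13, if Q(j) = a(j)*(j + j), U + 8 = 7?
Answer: -14/3 ≈ -4.6667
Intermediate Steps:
U = -1 (U = -8 + 7 = -1)
Q(j) = 2*j/(-5 + j) (Q(j) = (j + j)/(-5 + j) = (2*j)/(-5 + j) = 2*j/(-5 + j))
Q(U)*(-53) + 13 = (2*(-1)/(-5 - 1))*(-53) + 13 = (2*(-1)/(-6))*(-53) + 13 = (2*(-1)*(-1/6))*(-53) + 13 = (1/3)*(-53) + 13 = -53/3 + 13 = -14/3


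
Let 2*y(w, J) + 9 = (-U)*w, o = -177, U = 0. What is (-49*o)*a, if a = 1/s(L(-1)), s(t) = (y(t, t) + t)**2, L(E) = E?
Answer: 34692/121 ≈ 286.71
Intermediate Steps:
y(w, J) = -9/2 (y(w, J) = -9/2 + ((-1*0)*w)/2 = -9/2 + (0*w)/2 = -9/2 + (1/2)*0 = -9/2 + 0 = -9/2)
s(t) = (-9/2 + t)**2
a = 4/121 (a = 1/((-9 + 2*(-1))**2/4) = 1/((-9 - 2)**2/4) = 1/((1/4)*(-11)**2) = 1/((1/4)*121) = 1/(121/4) = 4/121 ≈ 0.033058)
(-49*o)*a = -49*(-177)*(4/121) = 8673*(4/121) = 34692/121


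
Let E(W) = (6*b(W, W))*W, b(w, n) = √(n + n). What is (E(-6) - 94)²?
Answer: -6716 + 13536*I*√3 ≈ -6716.0 + 23445.0*I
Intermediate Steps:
b(w, n) = √2*√n (b(w, n) = √(2*n) = √2*√n)
E(W) = 6*√2*W^(3/2) (E(W) = (6*(√2*√W))*W = (6*√2*√W)*W = 6*√2*W^(3/2))
(E(-6) - 94)² = (6*√2*(-6)^(3/2) - 94)² = (6*√2*(-6*I*√6) - 94)² = (-72*I*√3 - 94)² = (-94 - 72*I*√3)²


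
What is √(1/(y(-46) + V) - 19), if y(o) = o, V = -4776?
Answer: I*√441786818/4822 ≈ 4.3589*I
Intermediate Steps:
√(1/(y(-46) + V) - 19) = √(1/(-46 - 4776) - 19) = √(1/(-4822) - 19) = √(-1/4822 - 19) = √(-91619/4822) = I*√441786818/4822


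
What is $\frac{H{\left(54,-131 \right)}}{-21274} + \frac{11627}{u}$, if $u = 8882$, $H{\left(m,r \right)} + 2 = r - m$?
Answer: $\frac{5659403}{4294447} \approx 1.3178$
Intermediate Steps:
$H{\left(m,r \right)} = -2 + r - m$ ($H{\left(m,r \right)} = -2 - \left(m - r\right) = -2 + r - m$)
$\frac{H{\left(54,-131 \right)}}{-21274} + \frac{11627}{u} = \frac{-2 - 131 - 54}{-21274} + \frac{11627}{8882} = \left(-2 - 131 - 54\right) \left(- \frac{1}{21274}\right) + 11627 \cdot \frac{1}{8882} = \left(-187\right) \left(- \frac{1}{21274}\right) + \frac{11627}{8882} = \frac{17}{1934} + \frac{11627}{8882} = \frac{5659403}{4294447}$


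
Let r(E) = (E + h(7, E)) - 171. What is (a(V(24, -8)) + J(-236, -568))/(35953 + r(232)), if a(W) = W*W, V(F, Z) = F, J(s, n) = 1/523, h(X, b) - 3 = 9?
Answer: 301249/18841598 ≈ 0.015988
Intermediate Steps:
h(X, b) = 12 (h(X, b) = 3 + 9 = 12)
J(s, n) = 1/523
a(W) = W²
r(E) = -159 + E (r(E) = (E + 12) - 171 = (12 + E) - 171 = -159 + E)
(a(V(24, -8)) + J(-236, -568))/(35953 + r(232)) = (24² + 1/523)/(35953 + (-159 + 232)) = (576 + 1/523)/(35953 + 73) = (301249/523)/36026 = (301249/523)*(1/36026) = 301249/18841598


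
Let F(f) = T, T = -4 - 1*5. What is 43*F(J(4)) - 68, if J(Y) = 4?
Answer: -455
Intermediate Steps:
T = -9 (T = -4 - 5 = -9)
F(f) = -9
43*F(J(4)) - 68 = 43*(-9) - 68 = -387 - 68 = -455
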